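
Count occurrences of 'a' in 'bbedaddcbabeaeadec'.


Scanning 'bbedaddcbabeaeadec' for 'a':
  Position 4: 'a' -> MATCH (count: 1)
  Position 9: 'a' -> MATCH (count: 2)
  Position 12: 'a' -> MATCH (count: 3)
  Position 14: 'a' -> MATCH (count: 4)
Total occurrences of 'a': 4

4


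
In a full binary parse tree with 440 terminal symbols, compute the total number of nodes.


Leaf nodes (terminals): 440
Internal nodes = n - 1 = 440 - 1 = 439
Total = leaves + internal = 440 + 439 = 879

879


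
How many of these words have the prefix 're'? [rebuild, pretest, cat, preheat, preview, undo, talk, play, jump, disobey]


Checking each word for prefix 're':
  'rebuild' -> YES, starts with 're' (count: 1)
  'pretest' -> no (count: 1)
  'cat' -> no (count: 1)
  'preheat' -> no (count: 1)
  'preview' -> no (count: 1)
  'undo' -> no (count: 1)
  'talk' -> no (count: 1)
  'play' -> no (count: 1)
  'jump' -> no (count: 1)
  'disobey' -> no (count: 1)
Total with prefix 're': 1

1


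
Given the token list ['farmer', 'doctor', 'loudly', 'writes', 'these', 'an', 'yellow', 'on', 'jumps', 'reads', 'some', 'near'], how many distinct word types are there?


Listing all tokens and tracking unique types:
  Token 1: 'farmer' -> NEW (unique so far: 1)
  Token 2: 'doctor' -> NEW (unique so far: 2)
  Token 3: 'loudly' -> NEW (unique so far: 3)
  Token 4: 'writes' -> NEW (unique so far: 4)
  Token 5: 'these' -> NEW (unique so far: 5)
  Token 6: 'an' -> NEW (unique so far: 6)
  Token 7: 'yellow' -> NEW (unique so far: 7)
  Token 8: 'on' -> NEW (unique so far: 8)
  Token 9: 'jumps' -> NEW (unique so far: 9)
  Token 10: 'reads' -> NEW (unique so far: 10)
  Token 11: 'some' -> NEW (unique so far: 11)
  Token 12: 'near' -> NEW (unique so far: 12)
Unique types: ('an', 'doctor', 'farmer', 'jumps', 'loudly', 'near', 'on', 'reads', 'some', 'these', 'writes', 'yellow')
Vocabulary size: 12

12


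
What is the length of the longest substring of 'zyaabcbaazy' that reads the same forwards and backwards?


Scanning 'zyaabcbaazy' for palindromic substrings.
Substring at positions 2-8: 'aabcbaa'.
Check: reverse('aabcbaa') = 'aabcbaa' -> palindrome confirmed.
Neighbouring characters ('y' / 'z') break symmetry, so it cannot extend further.
No longer palindromic substring exists; longest length = 7

7


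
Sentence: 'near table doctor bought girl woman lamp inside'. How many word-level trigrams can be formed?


Word trigrams from [8] words:
  Trigram 1: (near table doctor)
  Trigram 2: (table doctor bought)
  Trigram 3: (doctor bought girl)
  Trigram 4: (bought girl woman)
  Trigram 5: (girl woman lamp)
  Trigram 6: (woman lamp inside)
Total word trigrams: 8 - 2 = 6

6


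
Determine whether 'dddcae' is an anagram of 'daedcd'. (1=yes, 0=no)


Sort characters of 'dddcae': 'acddde'
Sort characters of 'daedcd': 'acddde'
Sorted forms match -> they ARE anagrams
Result: 1

1


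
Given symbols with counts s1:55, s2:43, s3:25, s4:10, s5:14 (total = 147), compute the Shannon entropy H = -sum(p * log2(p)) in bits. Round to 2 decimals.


Computing entropy H = -sum(p_i * log2(p_i)):
  s1: p = 55/147 = 0.3741, -p*log2(p) = 0.5307
  s2: p = 43/147 = 0.2925, -p*log2(p) = 0.5188
  s3: p = 25/147 = 0.1701, -p*log2(p) = 0.4347
  s4: p = 10/147 = 0.0680, -p*log2(p) = 0.2638
  s5: p = 14/147 = 0.0952, -p*log2(p) = 0.3231
H = sum of terms = 2.0711
Rounded to 2 decimals: 2.07

2.07


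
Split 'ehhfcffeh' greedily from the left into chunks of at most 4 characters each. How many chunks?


'ehhfcffeh' has 9 characters.
Chunking with max size 4:
  Chunk 1: 'ehhf' (positions 0-3)
  Chunk 2: 'cffe' (positions 4-7)
  Chunk 3: 'h' (positions 8-8)
Total chunks: ceil(9 / 4) = 3

3


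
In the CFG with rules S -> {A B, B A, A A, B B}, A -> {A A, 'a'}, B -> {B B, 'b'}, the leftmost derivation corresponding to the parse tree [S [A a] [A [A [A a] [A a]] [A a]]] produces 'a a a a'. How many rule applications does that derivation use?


Every bracketed nonterminal node [X ...] in the tree is produced by exactly one rule application.
Reading the tree off as a leftmost derivation:
  Step 1: S  =>  A A   (applied S -> A A)
  Step 2: A A  =>  a A   (applied A -> a)
  Step 3: a A  =>  a A A   (applied A -> A A)
  Step 4: a A A  =>  a A A A   (applied A -> A A)
  Step 5: a A A A  =>  a a A A   (applied A -> a)
  Step 6: a a A A  =>  a a a A   (applied A -> a)
  Step 7: a a a A  =>  a a a a   (applied A -> a)
Final yield: a a a a
Total rewrite steps: 7

7


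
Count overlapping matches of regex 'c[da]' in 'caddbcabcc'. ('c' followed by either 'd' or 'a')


Pattern: c[da] means 'c' followed by either 'd' or 'a'.
Scanning 'caddbcabcc' position-by-position:
  Pos 0: window 'ca' -> MATCH
  Pos 1: window 'ad' -> no
  Pos 2: window 'dd' -> no
  Pos 3: window 'db' -> no
  Pos 4: window 'bc' -> no
  Pos 5: window 'ca' -> MATCH
  Pos 6: window 'ab' -> no
  Pos 7: window 'bc' -> no
  Pos 8: window 'cc' -> no
  Pos 9: window 'c' -> no
Total matches: 2

2


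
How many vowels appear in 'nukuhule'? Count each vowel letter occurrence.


Scanning each character of 'nukuhule':
  Position 1: 'n' -> consonant (running count: 0)
  Position 2: 'u' -> vowel (running count: 1)
  Position 3: 'k' -> consonant (running count: 1)
  Position 4: 'u' -> vowel (running count: 2)
  Position 5: 'h' -> consonant (running count: 2)
  Position 6: 'u' -> vowel (running count: 3)
  Position 7: 'l' -> consonant (running count: 3)
  Position 8: 'e' -> vowel (running count: 4)
Total vowels: 4

4


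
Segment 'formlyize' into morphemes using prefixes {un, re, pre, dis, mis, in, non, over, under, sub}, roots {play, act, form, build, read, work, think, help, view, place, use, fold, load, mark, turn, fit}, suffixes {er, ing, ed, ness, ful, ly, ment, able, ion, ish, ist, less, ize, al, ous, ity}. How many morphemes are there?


Segmenting 'formlyize' against the inventory:
  'form' -> root (morpheme 1)
  'ly' -> suffix (morpheme 2)
  'ize' -> suffix (morpheme 3)
Total morphemes: 3

3


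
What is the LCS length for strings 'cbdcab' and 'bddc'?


DP table for LCS of 'cbdcab' and 'bddc':
       b  d  d  c
    0  0  0  0  0
  c 0  0  0  0  1
  b 0  1  1  1  1
  d 0  1  2  2  2
  c 0  1  2  2  3
  a 0  1  2  2  3
  b 0  1  2  2  3
LCS: 'bdc'
LCS length = 3

3


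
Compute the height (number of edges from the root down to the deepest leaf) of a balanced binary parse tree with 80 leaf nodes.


In a balanced binary tree with n leaves the deepest leaf is ceil(log2(n)) edges below the root.
log2(80) = 6.3219
ceil(6.3219) = 7
height (edges) = 7

7


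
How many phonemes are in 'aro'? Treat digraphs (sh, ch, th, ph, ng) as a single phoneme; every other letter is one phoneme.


Parsing 'aro' greedily, digraphs first:
  'a' -> vowel phoneme (phonemes so far: 1)
  'r' -> consonant phoneme (phonemes so far: 2)
  'o' -> vowel phoneme (phonemes so far: 3)
Total phonemes: 3

3


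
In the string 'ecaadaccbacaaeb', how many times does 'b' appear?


Scanning 'ecaadaccbacaaeb' for 'b':
  Position 8: 'b' -> MATCH (count: 1)
  Position 14: 'b' -> MATCH (count: 2)
Total occurrences of 'b': 2

2


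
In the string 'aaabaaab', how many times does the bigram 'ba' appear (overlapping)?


Scanning 'aaabaaab' for bigram 'ba':
  Position 0: 'aa' -> no
  Position 1: 'aa' -> no
  Position 2: 'ab' -> no
  Position 3: 'ba' -> MATCH
  Position 4: 'aa' -> no
  Position 5: 'aa' -> no
  Position 6: 'ab' -> no
Total matches: 1

1


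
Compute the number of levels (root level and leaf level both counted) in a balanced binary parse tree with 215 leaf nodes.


In a balanced binary tree with n leaves the deepest leaf is ceil(log2(n)) edges below the root,
so counting node levels inclusive of root and leaves gives ceil(log2(n)) + 1 levels.
log2(215) = 7.7482
ceil(7.7482) = 8
levels = 8 + 1 = 9

9


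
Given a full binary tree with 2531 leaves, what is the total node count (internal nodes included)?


Leaf nodes (terminals): 2531
Internal nodes = n - 1 = 2531 - 1 = 2530
Total = leaves + internal = 2531 + 2530 = 5061

5061


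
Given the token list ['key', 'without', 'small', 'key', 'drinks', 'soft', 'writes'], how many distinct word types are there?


Listing all tokens and tracking unique types:
  Token 1: 'key' -> NEW (unique so far: 1)
  Token 2: 'without' -> NEW (unique so far: 2)
  Token 3: 'small' -> NEW (unique so far: 3)
  Token 4: 'key' -> duplicate (unique so far: 3)
  Token 5: 'drinks' -> NEW (unique so far: 4)
  Token 6: 'soft' -> NEW (unique so far: 5)
  Token 7: 'writes' -> NEW (unique so far: 6)
Unique types: ('drinks', 'key', 'small', 'soft', 'without', 'writes')
Vocabulary size: 6

6


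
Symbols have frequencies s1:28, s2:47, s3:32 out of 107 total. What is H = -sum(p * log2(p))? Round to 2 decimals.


Computing entropy H = -sum(p_i * log2(p_i)):
  s1: p = 28/107 = 0.2617, -p*log2(p) = 0.5061
  s2: p = 47/107 = 0.4393, -p*log2(p) = 0.5213
  s3: p = 32/107 = 0.2991, -p*log2(p) = 0.5208
H = sum of terms = 1.5482
Rounded to 2 decimals: 1.55

1.55


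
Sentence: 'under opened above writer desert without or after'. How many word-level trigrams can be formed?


Word trigrams from [8] words:
  Trigram 1: (under opened above)
  Trigram 2: (opened above writer)
  Trigram 3: (above writer desert)
  Trigram 4: (writer desert without)
  Trigram 5: (desert without or)
  Trigram 6: (without or after)
Total word trigrams: 8 - 2 = 6

6


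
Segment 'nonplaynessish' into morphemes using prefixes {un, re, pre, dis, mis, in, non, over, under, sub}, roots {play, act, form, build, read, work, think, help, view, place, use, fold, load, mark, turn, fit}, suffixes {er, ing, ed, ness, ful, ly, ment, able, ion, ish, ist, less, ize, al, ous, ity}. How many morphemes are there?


Segmenting 'nonplaynessish' against the inventory:
  'non' -> prefix (morpheme 1)
  'play' -> root (morpheme 2)
  'ness' -> suffix (morpheme 3)
  'ish' -> suffix (morpheme 4)
Total morphemes: 4

4


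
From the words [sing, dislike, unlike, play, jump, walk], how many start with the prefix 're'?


Checking each word for prefix 're':
  'sing' -> no (count: 0)
  'dislike' -> no (count: 0)
  'unlike' -> no (count: 0)
  'play' -> no (count: 0)
  'jump' -> no (count: 0)
  'walk' -> no (count: 0)
Total with prefix 're': 0

0


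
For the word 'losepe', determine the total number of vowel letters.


Scanning each character of 'losepe':
  Position 1: 'l' -> consonant (running count: 0)
  Position 2: 'o' -> vowel (running count: 1)
  Position 3: 's' -> consonant (running count: 1)
  Position 4: 'e' -> vowel (running count: 2)
  Position 5: 'p' -> consonant (running count: 2)
  Position 6: 'e' -> vowel (running count: 3)
Total vowels: 3

3


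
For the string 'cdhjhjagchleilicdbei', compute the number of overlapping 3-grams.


String 'cdhjhjagchleilicdbei' has length L = 20.
Number of overlapping n-grams = L - n + 1
Substituting: 20 - 3 + 1 = 18

18


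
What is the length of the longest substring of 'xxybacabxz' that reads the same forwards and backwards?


Scanning 'xxybacabxz' for palindromic substrings.
Substring at positions 3-7: 'bacab'.
Check: reverse('bacab') = 'bacab' -> palindrome confirmed.
Neighbouring characters ('y' / 'x') break symmetry, so it cannot extend further.
No longer palindromic substring exists; longest length = 5

5


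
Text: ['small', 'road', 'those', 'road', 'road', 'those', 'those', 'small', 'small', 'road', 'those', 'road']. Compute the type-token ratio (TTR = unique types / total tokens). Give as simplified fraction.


Tokens: 12
Unique types: ('road', 'small', 'those') = 3
TTR = 3/12
Simplify: divide both by 3 -> 1/4
TTR = 1/4

1/4


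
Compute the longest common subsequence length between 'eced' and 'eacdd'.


DP table for LCS of 'eced' and 'eacdd':
       e  a  c  d  d
    0  0  0  0  0  0
  e 0  1  1  1  1  1
  c 0  1  1  2  2  2
  e 0  1  1  2  2  2
  d 0  1  1  2  3  3
LCS: 'ecd'
LCS length = 3

3


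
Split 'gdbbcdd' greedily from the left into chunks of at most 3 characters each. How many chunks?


'gdbbcdd' has 7 characters.
Chunking with max size 3:
  Chunk 1: 'gdb' (positions 0-2)
  Chunk 2: 'bcd' (positions 3-5)
  Chunk 3: 'd' (positions 6-6)
Total chunks: ceil(7 / 3) = 3

3


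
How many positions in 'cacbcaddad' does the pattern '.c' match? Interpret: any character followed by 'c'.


Pattern: .c means any character followed by 'c'.
Scanning 'cacbcaddad' position-by-position:
  Pos 0: window 'ca' -> no
  Pos 1: window 'ac' -> MATCH
  Pos 2: window 'cb' -> no
  Pos 3: window 'bc' -> MATCH
  Pos 4: window 'ca' -> no
  Pos 5: window 'ad' -> no
  Pos 6: window 'dd' -> no
  Pos 7: window 'da' -> no
  Pos 8: window 'ad' -> no
  Pos 9: window 'd' -> no
Total matches: 2

2


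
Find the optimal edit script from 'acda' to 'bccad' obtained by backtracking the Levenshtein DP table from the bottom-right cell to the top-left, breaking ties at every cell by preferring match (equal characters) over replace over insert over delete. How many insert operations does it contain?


Edit distance = 3. Backtracking from cell (4, 5) with preference match > replace > insert > delete,
then listing the resulting alignment 'acda' -> 'bccad' left to right:
  Step 1: replace a->b
  Step 2: keep 'c'
  Step 3: replace d->c
  Step 4: keep 'a'
  Step 5: insert 'd' [insertion #1]
Total insertions: 1

1


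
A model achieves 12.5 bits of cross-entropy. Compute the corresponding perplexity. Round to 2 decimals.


Perplexity formula: PP = 2^H
H = 12.5
PP = 2^12.5
Decompose: 2^12.5 = 2^12 * 2^0.5 = 2^12 * sqrt(2)
2^12 = 4096, sqrt(2) ~ 1.4142136
PP ~ 4096 * 1.4142136 = 5792.6189056
Rounded to 2 decimals: 5792.62

5792.62


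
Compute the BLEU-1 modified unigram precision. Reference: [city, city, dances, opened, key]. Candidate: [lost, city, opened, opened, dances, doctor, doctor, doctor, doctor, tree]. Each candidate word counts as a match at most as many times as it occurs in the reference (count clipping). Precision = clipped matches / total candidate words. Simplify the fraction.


Reference word counts: {'city': 2, 'dances': 1, 'key': 1, 'opened': 1}
Checking each candidate word (with clipping):
  'lost' -> not in reference -> no match (matches: 0)
  'city' -> in reference (ref count 2, used 1/2) -> match (matches: 1)
  'opened' -> in reference (ref count 1, used 1/1) -> match (matches: 2)
  'opened' -> ref count 1 already used up (1/1) -> clipped, no match (matches: 2)
  'dances' -> in reference (ref count 1, used 1/1) -> match (matches: 3)
  'doctor' -> not in reference -> no match (matches: 3)
  'doctor' -> not in reference -> no match (matches: 3)
  'doctor' -> not in reference -> no match (matches: 3)
  'doctor' -> not in reference -> no match (matches: 3)
  'tree' -> not in reference -> no match (matches: 3)
Clipped matches: 3, Candidate length: 10
Precision = 3/10

3/10


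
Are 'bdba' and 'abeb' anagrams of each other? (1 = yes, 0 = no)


Sort characters of 'bdba': 'abbd'
Sort characters of 'abeb': 'abbe'
Sorted forms differ -> they are NOT anagrams
Result: 0

0


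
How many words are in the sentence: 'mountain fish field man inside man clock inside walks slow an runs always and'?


Counting words by splitting on spaces:
  Word 1: 'mountain'
  Word 2: 'fish'
  Word 3: 'field'
  Word 4: 'man'
  Word 5: 'inside'
  Word 6: 'man'
  Word 7: 'clock'
  Word 8: 'inside'
  Word 9: 'walks'
  Word 10: 'slow'
  Word 11: 'an'
  Word 12: 'runs'
  Word 13: 'always'
  Word 14: 'and'
Total words: 14

14


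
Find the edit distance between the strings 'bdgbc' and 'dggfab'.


Building DP table for s1='bdgbc' (len 5) and s2='dggfab' (len 6):
       d  g  g  f  a  b
    0  1  2  3  4  5  6
  b 1  1  2  3  4  5  5
  d 2  1  2  3  4  5  6
  g 3  2  1  2  3  4  5
  b 4  3  2  2  3  4  4
  c 5  4  3  3  3  4  5
Edit distance = dp[5][6] = 5

5


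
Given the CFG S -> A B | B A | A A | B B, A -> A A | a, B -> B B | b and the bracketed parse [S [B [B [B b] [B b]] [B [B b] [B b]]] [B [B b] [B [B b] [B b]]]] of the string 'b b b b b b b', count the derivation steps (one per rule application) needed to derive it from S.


Every bracketed nonterminal node [X ...] in the tree is produced by exactly one rule application.
Reading the tree off as a leftmost derivation:
  Step 1: S  =>  B B   (applied S -> B B)
  Step 2: B B  =>  B B B   (applied B -> B B)
  Step 3: B B B  =>  B B B B   (applied B -> B B)
  Step 4: B B B B  =>  b B B B   (applied B -> b)
  Step 5: b B B B  =>  b b B B   (applied B -> b)
  Step 6: b b B B  =>  b b B B B   (applied B -> B B)
  Step 7: b b B B B  =>  b b b B B   (applied B -> b)
  Step 8: b b b B B  =>  b b b b B   (applied B -> b)
  Step 9: b b b b B  =>  b b b b B B   (applied B -> B B)
  Step 10: b b b b B B  =>  b b b b b B   (applied B -> b)
  Step 11: b b b b b B  =>  b b b b b B B   (applied B -> B B)
  Step 12: b b b b b B B  =>  b b b b b b B   (applied B -> b)
  Step 13: b b b b b b B  =>  b b b b b b b   (applied B -> b)
Final yield: b b b b b b b
Total rewrite steps: 13

13


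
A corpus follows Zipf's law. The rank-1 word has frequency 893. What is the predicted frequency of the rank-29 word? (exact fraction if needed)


Zipf's law: freq(rank) = f1 / rank
f1 = 893, rank = 29
freq = 893 / 29
GCD(893, 29) = 1
Simplified: 893/29

893/29


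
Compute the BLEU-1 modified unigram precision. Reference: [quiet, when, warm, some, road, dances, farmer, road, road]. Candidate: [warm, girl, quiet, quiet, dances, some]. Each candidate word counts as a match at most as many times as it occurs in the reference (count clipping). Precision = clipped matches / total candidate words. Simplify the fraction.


Reference word counts: {'dances': 1, 'farmer': 1, 'quiet': 1, 'road': 3, 'some': 1, 'warm': 1, 'when': 1}
Checking each candidate word (with clipping):
  'warm' -> in reference (ref count 1, used 1/1) -> match (matches: 1)
  'girl' -> not in reference -> no match (matches: 1)
  'quiet' -> in reference (ref count 1, used 1/1) -> match (matches: 2)
  'quiet' -> ref count 1 already used up (1/1) -> clipped, no match (matches: 2)
  'dances' -> in reference (ref count 1, used 1/1) -> match (matches: 3)
  'some' -> in reference (ref count 1, used 1/1) -> match (matches: 4)
Clipped matches: 4, Candidate length: 6
Precision = 4/6 = 2/3

2/3


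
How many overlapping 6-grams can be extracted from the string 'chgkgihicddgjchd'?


String 'chgkgihicddgjchd' has length L = 16.
Number of overlapping n-grams = L - n + 1
Substituting: 16 - 6 + 1 = 11

11


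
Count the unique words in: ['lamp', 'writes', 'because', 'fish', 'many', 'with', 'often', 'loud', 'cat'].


Listing all tokens and tracking unique types:
  Token 1: 'lamp' -> NEW (unique so far: 1)
  Token 2: 'writes' -> NEW (unique so far: 2)
  Token 3: 'because' -> NEW (unique so far: 3)
  Token 4: 'fish' -> NEW (unique so far: 4)
  Token 5: 'many' -> NEW (unique so far: 5)
  Token 6: 'with' -> NEW (unique so far: 6)
  Token 7: 'often' -> NEW (unique so far: 7)
  Token 8: 'loud' -> NEW (unique so far: 8)
  Token 9: 'cat' -> NEW (unique so far: 9)
Unique types: ('because', 'cat', 'fish', 'lamp', 'loud', 'many', 'often', 'with', 'writes')
Vocabulary size: 9

9


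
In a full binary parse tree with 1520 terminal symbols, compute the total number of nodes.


Leaf nodes (terminals): 1520
Internal nodes = n - 1 = 1520 - 1 = 1519
Total = leaves + internal = 1520 + 1519 = 3039

3039


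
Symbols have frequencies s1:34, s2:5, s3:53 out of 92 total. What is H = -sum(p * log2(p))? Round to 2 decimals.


Computing entropy H = -sum(p_i * log2(p_i)):
  s1: p = 34/92 = 0.3696, -p*log2(p) = 0.5307
  s2: p = 5/92 = 0.0543, -p*log2(p) = 0.2283
  s3: p = 53/92 = 0.5761, -p*log2(p) = 0.4584
H = sum of terms = 1.2174
Rounded to 2 decimals: 1.22

1.22


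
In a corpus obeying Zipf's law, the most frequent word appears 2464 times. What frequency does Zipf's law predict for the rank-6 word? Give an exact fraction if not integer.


Zipf's law: freq(rank) = f1 / rank
f1 = 2464, rank = 6
freq = 2464 / 6
GCD(2464, 6) = 2
Simplified: 1232/3

1232/3


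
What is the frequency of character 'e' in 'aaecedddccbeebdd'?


Scanning 'aaecedddccbeebdd' for 'e':
  Position 2: 'e' -> MATCH (count: 1)
  Position 4: 'e' -> MATCH (count: 2)
  Position 11: 'e' -> MATCH (count: 3)
  Position 12: 'e' -> MATCH (count: 4)
Total occurrences of 'e': 4

4


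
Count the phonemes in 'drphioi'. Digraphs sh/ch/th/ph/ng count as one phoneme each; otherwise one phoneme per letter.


Parsing 'drphioi' greedily, digraphs first:
  'd' -> consonant phoneme (phonemes so far: 1)
  'r' -> consonant phoneme (phonemes so far: 2)
  'ph' -> digraph (1 consonant phoneme) (phonemes so far: 3)
  'i' -> vowel phoneme (phonemes so far: 4)
  'o' -> vowel phoneme (phonemes so far: 5)
  'i' -> vowel phoneme (phonemes so far: 6)
Total phonemes: 6

6


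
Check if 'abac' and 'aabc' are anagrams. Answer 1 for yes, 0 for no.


Sort characters of 'abac': 'aabc'
Sort characters of 'aabc': 'aabc'
Sorted forms match -> they ARE anagrams
Result: 1

1


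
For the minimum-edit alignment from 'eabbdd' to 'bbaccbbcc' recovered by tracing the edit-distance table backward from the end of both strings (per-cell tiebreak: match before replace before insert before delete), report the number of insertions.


Edit distance = 6. Backtracking from cell (6, 9) with preference match > replace > insert > delete,
then listing the resulting alignment 'eabbdd' -> 'bbaccbbcc' left to right:
  Step 1: insert 'b' [insertion #1]
  Step 2: replace e->b
  Step 3: keep 'a'
  Step 4: insert 'c' [insertion #2]
  Step 5: insert 'c' [insertion #3]
  Step 6: keep 'b'
  Step 7: keep 'b'
  Step 8: replace d->c
  Step 9: replace d->c
Total insertions: 3

3


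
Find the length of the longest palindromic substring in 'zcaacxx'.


Scanning 'zcaacxx' for palindromic substrings.
Substring at positions 1-4: 'caac'.
Check: reverse('caac') = 'caac' -> palindrome confirmed.
Neighbouring characters ('z' / 'x') break symmetry, so it cannot extend further.
No longer palindromic substring exists; longest length = 4

4


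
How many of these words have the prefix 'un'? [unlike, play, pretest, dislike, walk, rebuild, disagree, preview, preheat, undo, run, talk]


Checking each word for prefix 'un':
  'unlike' -> YES, starts with 'un' (count: 1)
  'play' -> no (count: 1)
  'pretest' -> no (count: 1)
  'dislike' -> no (count: 1)
  'walk' -> no (count: 1)
  'rebuild' -> no (count: 1)
  'disagree' -> no (count: 1)
  'preview' -> no (count: 1)
  'preheat' -> no (count: 1)
  'undo' -> YES, starts with 'un' (count: 2)
  'run' -> no (count: 2)
  'talk' -> no (count: 2)
Total with prefix 'un': 2

2


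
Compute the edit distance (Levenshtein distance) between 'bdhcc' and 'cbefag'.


Building DP table for s1='bdhcc' (len 5) and s2='cbefag' (len 6):
       c  b  e  f  a  g
    0  1  2  3  4  5  6
  b 1  1  1  2  3  4  5
  d 2  2  2  2  3  4  5
  h 3  3  3  3  3  4  5
  c 4  3  4  4  4  4  5
  c 5  4  4  5  5  5  5
Edit distance = dp[5][6] = 5

5


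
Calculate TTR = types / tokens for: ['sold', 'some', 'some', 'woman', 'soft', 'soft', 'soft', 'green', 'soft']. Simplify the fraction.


Tokens: 9
Unique types: ('green', 'soft', 'sold', 'some', 'woman') = 5
TTR = 5/9
Already in lowest terms.

5/9


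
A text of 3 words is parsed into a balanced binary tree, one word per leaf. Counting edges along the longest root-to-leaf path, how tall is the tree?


In a balanced binary tree with n leaves the deepest leaf is ceil(log2(n)) edges below the root.
log2(3) = 1.5850
ceil(1.5850) = 2
height (edges) = 2

2


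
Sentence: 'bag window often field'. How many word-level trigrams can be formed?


Word trigrams from [4] words:
  Trigram 1: (bag window often)
  Trigram 2: (window often field)
Total word trigrams: 4 - 2 = 2

2


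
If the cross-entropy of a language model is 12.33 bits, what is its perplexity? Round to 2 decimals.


Perplexity formula: PP = 2^H
H = 12.33
PP = 2^12.33
Decompose: 2^12.33 = 2^12 * 2^0.33
2^12 = 4096, 2^0.33 ~ 1.2570134
PP ~ 4096 * 1.2570134 = 5148.7268864
Rounded to 2 decimals: 5148.73

5148.73


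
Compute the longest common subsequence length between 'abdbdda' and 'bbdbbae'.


DP table for LCS of 'abdbdda' and 'bbdbbae':
       b  b  d  b  b  a  e
    0  0  0  0  0  0  0  0
  a 0  0  0  0  0  0  1  1
  b 0  1  1  1  1  1  1  1
  d 0  1  1  2  2  2  2  2
  b 0  1  2  2  3  3  3  3
  d 0  1  2  3  3  3  3  3
  d 0  1  2  3  3  3  3  3
  a 0  1  2  3  3  3  4  4
LCS: 'bdba'
LCS length = 4

4


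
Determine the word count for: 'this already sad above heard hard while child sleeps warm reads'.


Counting words by splitting on spaces:
  Word 1: 'this'
  Word 2: 'already'
  Word 3: 'sad'
  Word 4: 'above'
  Word 5: 'heard'
  Word 6: 'hard'
  Word 7: 'while'
  Word 8: 'child'
  Word 9: 'sleeps'
  Word 10: 'warm'
  Word 11: 'reads'
Total words: 11

11


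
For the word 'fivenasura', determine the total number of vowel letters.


Scanning each character of 'fivenasura':
  Position 1: 'f' -> consonant (running count: 0)
  Position 2: 'i' -> vowel (running count: 1)
  Position 3: 'v' -> consonant (running count: 1)
  Position 4: 'e' -> vowel (running count: 2)
  Position 5: 'n' -> consonant (running count: 2)
  Position 6: 'a' -> vowel (running count: 3)
  Position 7: 's' -> consonant (running count: 3)
  Position 8: 'u' -> vowel (running count: 4)
  Position 9: 'r' -> consonant (running count: 4)
  Position 10: 'a' -> vowel (running count: 5)
Total vowels: 5

5


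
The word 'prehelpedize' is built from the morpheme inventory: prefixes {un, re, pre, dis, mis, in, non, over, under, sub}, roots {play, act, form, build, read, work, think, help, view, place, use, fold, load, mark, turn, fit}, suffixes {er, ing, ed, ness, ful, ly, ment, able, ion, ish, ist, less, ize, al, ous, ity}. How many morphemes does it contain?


Segmenting 'prehelpedize' against the inventory:
  'pre' -> prefix (morpheme 1)
  'help' -> root (morpheme 2)
  'ed' -> suffix (morpheme 3)
  'ize' -> suffix (morpheme 4)
Total morphemes: 4

4


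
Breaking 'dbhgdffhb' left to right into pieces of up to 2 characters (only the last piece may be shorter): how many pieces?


'dbhgdffhb' has 9 characters.
Chunking with max size 2:
  Chunk 1: 'db' (positions 0-1)
  Chunk 2: 'hg' (positions 2-3)
  Chunk 3: 'df' (positions 4-5)
  Chunk 4: 'fh' (positions 6-7)
  Chunk 5: 'b' (positions 8-8)
Total chunks: ceil(9 / 2) = 5

5


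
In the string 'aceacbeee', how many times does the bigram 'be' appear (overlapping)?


Scanning 'aceacbeee' for bigram 'be':
  Position 0: 'ac' -> no
  Position 1: 'ce' -> no
  Position 2: 'ea' -> no
  Position 3: 'ac' -> no
  Position 4: 'cb' -> no
  Position 5: 'be' -> MATCH
  Position 6: 'ee' -> no
  Position 7: 'ee' -> no
Total matches: 1

1


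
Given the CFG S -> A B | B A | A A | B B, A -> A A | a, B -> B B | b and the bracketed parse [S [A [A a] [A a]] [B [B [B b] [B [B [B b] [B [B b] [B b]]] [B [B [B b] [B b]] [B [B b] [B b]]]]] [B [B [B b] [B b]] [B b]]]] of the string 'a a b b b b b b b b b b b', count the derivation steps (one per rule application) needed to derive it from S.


Every bracketed nonterminal node [X ...] in the tree is produced by exactly one rule application.
Reading the tree off as a leftmost derivation:
  Step 1: S  =>  A B   (applied S -> A B)
  Step 2: A B  =>  A A B   (applied A -> A A)
  Step 3: A A B  =>  a A B   (applied A -> a)
  Step 4: a A B  =>  a a B   (applied A -> a)
  Step 5: a a B  =>  a a B B   (applied B -> B B)
  Step 6: a a B B  =>  a a B B B   (applied B -> B B)
  Step 7: a a B B B  =>  a a b B B   (applied B -> b)
  Step 8: a a b B B  =>  a a b B B B   (applied B -> B B)
  Step 9: a a b B B B  =>  a a b B B B B   (applied B -> B B)
  Step 10: a a b B B B B  =>  a a b b B B B   (applied B -> b)
  Step 11: a a b b B B B  =>  a a b b B B B B   (applied B -> B B)
  Step 12: a a b b B B B B  =>  a a b b b B B B   (applied B -> b)
  Step 13: a a b b b B B B  =>  a a b b b b B B   (applied B -> b)
  Step 14: a a b b b b B B  =>  a a b b b b B B B   (applied B -> B B)
  Step 15: a a b b b b B B B  =>  a a b b b b B B B B   (applied B -> B B)
  Step 16: a a b b b b B B B B  =>  a a b b b b b B B B   (applied B -> b)
  Step 17: a a b b b b b B B B  =>  a a b b b b b b B B   (applied B -> b)
  Step 18: a a b b b b b b B B  =>  a a b b b b b b B B B   (applied B -> B B)
  Step 19: a a b b b b b b B B B  =>  a a b b b b b b b B B   (applied B -> b)
  Step 20: a a b b b b b b b B B  =>  a a b b b b b b b b B   (applied B -> b)
  Step 21: a a b b b b b b b b B  =>  a a b b b b b b b b B B   (applied B -> B B)
  Step 22: a a b b b b b b b b B B  =>  a a b b b b b b b b B B B   (applied B -> B B)
  Step 23: a a b b b b b b b b B B B  =>  a a b b b b b b b b b B B   (applied B -> b)
  Step 24: a a b b b b b b b b b B B  =>  a a b b b b b b b b b b B   (applied B -> b)
  Step 25: a a b b b b b b b b b b B  =>  a a b b b b b b b b b b b   (applied B -> b)
Final yield: a a b b b b b b b b b b b
Total rewrite steps: 25

25


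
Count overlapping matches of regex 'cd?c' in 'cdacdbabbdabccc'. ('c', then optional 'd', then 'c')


Pattern: cd?c means 'c', then optional 'd', then 'c'.
Scanning 'cdacdbabbdabccc' position-by-position:
  Pos 0: window 'cda' -> no
  Pos 1: window 'dac' -> no
  Pos 2: window 'acd' -> no
  Pos 3: window 'cdb' -> no
  Pos 4: window 'dba' -> no
  Pos 5: window 'bab' -> no
  Pos 6: window 'abb' -> no
  Pos 7: window 'bbd' -> no
  Pos 8: window 'bda' -> no
  Pos 9: window 'dab' -> no
  Pos 10: window 'abc' -> no
  Pos 11: window 'bcc' -> no
  Pos 12: window 'ccc' -> MATCH
  Pos 13: window 'cc' -> MATCH
  Pos 14: window 'c' -> no
Total matches: 2

2


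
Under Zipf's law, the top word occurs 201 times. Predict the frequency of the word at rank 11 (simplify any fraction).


Zipf's law: freq(rank) = f1 / rank
f1 = 201, rank = 11
freq = 201 / 11
GCD(201, 11) = 1
Simplified: 201/11

201/11


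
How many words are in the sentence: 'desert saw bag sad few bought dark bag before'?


Counting words by splitting on spaces:
  Word 1: 'desert'
  Word 2: 'saw'
  Word 3: 'bag'
  Word 4: 'sad'
  Word 5: 'few'
  Word 6: 'bought'
  Word 7: 'dark'
  Word 8: 'bag'
  Word 9: 'before'
Total words: 9

9


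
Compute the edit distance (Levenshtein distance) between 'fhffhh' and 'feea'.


Building DP table for s1='fhffhh' (len 6) and s2='feea' (len 4):
       f  e  e  a
    0  1  2  3  4
  f 1  0  1  2  3
  h 2  1  1  2  3
  f 3  2  2  2  3
  f 4  3  3  3  3
  h 5  4  4  4  4
  h 6  5  5  5  5
Edit distance = dp[6][4] = 5

5


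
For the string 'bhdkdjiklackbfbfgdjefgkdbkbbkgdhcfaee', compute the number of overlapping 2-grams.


String 'bhdkdjiklackbfbfgdjefgkdbkbbkgdhcfaee' has length L = 37.
Number of overlapping n-grams = L - n + 1
Substituting: 37 - 2 + 1 = 36

36


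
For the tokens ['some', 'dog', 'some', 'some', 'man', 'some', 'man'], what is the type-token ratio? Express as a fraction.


Tokens: 7
Unique types: ('dog', 'man', 'some') = 3
TTR = 3/7
Already in lowest terms.

3/7


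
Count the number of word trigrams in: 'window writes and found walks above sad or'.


Word trigrams from [8] words:
  Trigram 1: (window writes and)
  Trigram 2: (writes and found)
  Trigram 3: (and found walks)
  Trigram 4: (found walks above)
  Trigram 5: (walks above sad)
  Trigram 6: (above sad or)
Total word trigrams: 8 - 2 = 6

6


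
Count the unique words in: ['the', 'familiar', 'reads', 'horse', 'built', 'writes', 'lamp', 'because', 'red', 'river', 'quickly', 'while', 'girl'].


Listing all tokens and tracking unique types:
  Token 1: 'the' -> NEW (unique so far: 1)
  Token 2: 'familiar' -> NEW (unique so far: 2)
  Token 3: 'reads' -> NEW (unique so far: 3)
  Token 4: 'horse' -> NEW (unique so far: 4)
  Token 5: 'built' -> NEW (unique so far: 5)
  Token 6: 'writes' -> NEW (unique so far: 6)
  Token 7: 'lamp' -> NEW (unique so far: 7)
  Token 8: 'because' -> NEW (unique so far: 8)
  Token 9: 'red' -> NEW (unique so far: 9)
  Token 10: 'river' -> NEW (unique so far: 10)
  Token 11: 'quickly' -> NEW (unique so far: 11)
  Token 12: 'while' -> NEW (unique so far: 12)
  Token 13: 'girl' -> NEW (unique so far: 13)
Unique types: ('because', 'built', 'familiar', 'girl', 'horse', 'lamp', 'quickly', 'reads', 'red', 'river', 'the', 'while', 'writes')
Vocabulary size: 13

13


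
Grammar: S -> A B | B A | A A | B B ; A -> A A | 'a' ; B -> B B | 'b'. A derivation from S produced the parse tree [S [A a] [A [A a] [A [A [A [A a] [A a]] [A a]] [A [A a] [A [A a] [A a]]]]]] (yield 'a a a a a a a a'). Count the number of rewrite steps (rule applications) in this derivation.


Every bracketed nonterminal node [X ...] in the tree is produced by exactly one rule application.
Reading the tree off as a leftmost derivation:
  Step 1: S  =>  A A   (applied S -> A A)
  Step 2: A A  =>  a A   (applied A -> a)
  Step 3: a A  =>  a A A   (applied A -> A A)
  Step 4: a A A  =>  a a A   (applied A -> a)
  Step 5: a a A  =>  a a A A   (applied A -> A A)
  Step 6: a a A A  =>  a a A A A   (applied A -> A A)
  Step 7: a a A A A  =>  a a A A A A   (applied A -> A A)
  Step 8: a a A A A A  =>  a a a A A A   (applied A -> a)
  Step 9: a a a A A A  =>  a a a a A A   (applied A -> a)
  Step 10: a a a a A A  =>  a a a a a A   (applied A -> a)
  Step 11: a a a a a A  =>  a a a a a A A   (applied A -> A A)
  Step 12: a a a a a A A  =>  a a a a a a A   (applied A -> a)
  Step 13: a a a a a a A  =>  a a a a a a A A   (applied A -> A A)
  Step 14: a a a a a a A A  =>  a a a a a a a A   (applied A -> a)
  Step 15: a a a a a a a A  =>  a a a a a a a a   (applied A -> a)
Final yield: a a a a a a a a
Total rewrite steps: 15

15


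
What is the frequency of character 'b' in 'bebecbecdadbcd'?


Scanning 'bebecbecdadbcd' for 'b':
  Position 0: 'b' -> MATCH (count: 1)
  Position 2: 'b' -> MATCH (count: 2)
  Position 5: 'b' -> MATCH (count: 3)
  Position 11: 'b' -> MATCH (count: 4)
Total occurrences of 'b': 4

4


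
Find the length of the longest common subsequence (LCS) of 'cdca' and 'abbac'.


DP table for LCS of 'cdca' and 'abbac':
       a  b  b  a  c
    0  0  0  0  0  0
  c 0  0  0  0  0  1
  d 0  0  0  0  0  1
  c 0  0  0  0  0  1
  a 0  1  1  1  1  1
LCS: 'c'
LCS length = 1

1


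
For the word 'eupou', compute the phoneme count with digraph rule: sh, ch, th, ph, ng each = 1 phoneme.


Parsing 'eupou' greedily, digraphs first:
  'e' -> vowel phoneme (phonemes so far: 1)
  'u' -> vowel phoneme (phonemes so far: 2)
  'p' -> consonant phoneme (phonemes so far: 3)
  'o' -> vowel phoneme (phonemes so far: 4)
  'u' -> vowel phoneme (phonemes so far: 5)
Total phonemes: 5

5


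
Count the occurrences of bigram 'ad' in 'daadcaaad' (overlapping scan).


Scanning 'daadcaaad' for bigram 'ad':
  Position 0: 'da' -> no
  Position 1: 'aa' -> no
  Position 2: 'ad' -> MATCH
  Position 3: 'dc' -> no
  Position 4: 'ca' -> no
  Position 5: 'aa' -> no
  Position 6: 'aa' -> no
  Position 7: 'ad' -> MATCH
Total matches: 2

2


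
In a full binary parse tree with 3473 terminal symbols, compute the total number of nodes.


Leaf nodes (terminals): 3473
Internal nodes = n - 1 = 3473 - 1 = 3472
Total = leaves + internal = 3473 + 3472 = 6945

6945


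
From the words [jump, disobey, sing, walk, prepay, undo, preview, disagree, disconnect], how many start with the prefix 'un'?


Checking each word for prefix 'un':
  'jump' -> no (count: 0)
  'disobey' -> no (count: 0)
  'sing' -> no (count: 0)
  'walk' -> no (count: 0)
  'prepay' -> no (count: 0)
  'undo' -> YES, starts with 'un' (count: 1)
  'preview' -> no (count: 1)
  'disagree' -> no (count: 1)
  'disconnect' -> no (count: 1)
Total with prefix 'un': 1

1


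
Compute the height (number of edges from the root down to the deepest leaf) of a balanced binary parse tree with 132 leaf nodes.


In a balanced binary tree with n leaves the deepest leaf is ceil(log2(n)) edges below the root.
log2(132) = 7.0444
ceil(7.0444) = 8
height (edges) = 8

8


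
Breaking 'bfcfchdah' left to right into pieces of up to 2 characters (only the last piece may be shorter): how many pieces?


'bfcfchdah' has 9 characters.
Chunking with max size 2:
  Chunk 1: 'bf' (positions 0-1)
  Chunk 2: 'cf' (positions 2-3)
  Chunk 3: 'ch' (positions 4-5)
  Chunk 4: 'da' (positions 6-7)
  Chunk 5: 'h' (positions 8-8)
Total chunks: ceil(9 / 2) = 5

5


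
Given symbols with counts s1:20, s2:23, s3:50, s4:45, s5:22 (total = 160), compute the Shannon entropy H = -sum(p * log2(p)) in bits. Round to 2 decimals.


Computing entropy H = -sum(p_i * log2(p_i)):
  s1: p = 20/160 = 0.1250, -p*log2(p) = 0.3750
  s2: p = 23/160 = 0.1437, -p*log2(p) = 0.4023
  s3: p = 50/160 = 0.3125, -p*log2(p) = 0.5244
  s4: p = 45/160 = 0.2812, -p*log2(p) = 0.5147
  s5: p = 22/160 = 0.1375, -p*log2(p) = 0.3936
H = sum of terms = 2.2100
Rounded to 2 decimals: 2.21

2.21


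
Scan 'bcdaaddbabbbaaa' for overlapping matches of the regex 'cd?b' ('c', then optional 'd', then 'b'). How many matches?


Pattern: cd?b means 'c', then optional 'd', then 'b'.
Scanning 'bcdaaddbabbbaaa' position-by-position:
  Pos 0: window 'bcd' -> no
  Pos 1: window 'cda' -> no
  Pos 2: window 'daa' -> no
  Pos 3: window 'aad' -> no
  Pos 4: window 'add' -> no
  Pos 5: window 'ddb' -> no
  Pos 6: window 'dba' -> no
  Pos 7: window 'bab' -> no
  Pos 8: window 'abb' -> no
  Pos 9: window 'bbb' -> no
  Pos 10: window 'bba' -> no
  Pos 11: window 'baa' -> no
  Pos 12: window 'aaa' -> no
  Pos 13: window 'aa' -> no
  Pos 14: window 'a' -> no
Total matches: 0

0


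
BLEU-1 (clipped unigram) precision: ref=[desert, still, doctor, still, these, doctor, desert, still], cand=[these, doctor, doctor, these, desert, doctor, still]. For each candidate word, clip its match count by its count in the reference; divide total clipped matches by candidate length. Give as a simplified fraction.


Reference word counts: {'desert': 2, 'doctor': 2, 'still': 3, 'these': 1}
Checking each candidate word (with clipping):
  'these' -> in reference (ref count 1, used 1/1) -> match (matches: 1)
  'doctor' -> in reference (ref count 2, used 1/2) -> match (matches: 2)
  'doctor' -> in reference (ref count 2, used 2/2) -> match (matches: 3)
  'these' -> ref count 1 already used up (1/1) -> clipped, no match (matches: 3)
  'desert' -> in reference (ref count 2, used 1/2) -> match (matches: 4)
  'doctor' -> ref count 2 already used up (2/2) -> clipped, no match (matches: 4)
  'still' -> in reference (ref count 3, used 1/3) -> match (matches: 5)
Clipped matches: 5, Candidate length: 7
Precision = 5/7

5/7


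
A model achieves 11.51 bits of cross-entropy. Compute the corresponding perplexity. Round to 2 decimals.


Perplexity formula: PP = 2^H
H = 11.51
PP = 2^11.51
Decompose: 2^11.51 = 2^11 * 2^0.51
2^11 = 2048, 2^0.51 ~ 1.4240502
PP ~ 2048 * 1.4240502 = 2916.4548096
Rounded to 2 decimals: 2916.45

2916.45


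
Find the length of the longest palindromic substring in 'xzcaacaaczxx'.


Scanning 'xzcaacaaczxx' for palindromic substrings.
Substring at positions 0-10: 'xzcaacaaczx'.
Check: reverse('xzcaacaaczx') = 'xzcaacaaczx' -> palindrome confirmed.
Neighbouring characters ('-' / 'x') break symmetry, so it cannot extend further.
No longer palindromic substring exists; longest length = 11

11


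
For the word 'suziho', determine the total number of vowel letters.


Scanning each character of 'suziho':
  Position 1: 's' -> consonant (running count: 0)
  Position 2: 'u' -> vowel (running count: 1)
  Position 3: 'z' -> consonant (running count: 1)
  Position 4: 'i' -> vowel (running count: 2)
  Position 5: 'h' -> consonant (running count: 2)
  Position 6: 'o' -> vowel (running count: 3)
Total vowels: 3

3


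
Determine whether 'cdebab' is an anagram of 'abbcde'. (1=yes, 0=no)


Sort characters of 'cdebab': 'abbcde'
Sort characters of 'abbcde': 'abbcde'
Sorted forms match -> they ARE anagrams
Result: 1

1


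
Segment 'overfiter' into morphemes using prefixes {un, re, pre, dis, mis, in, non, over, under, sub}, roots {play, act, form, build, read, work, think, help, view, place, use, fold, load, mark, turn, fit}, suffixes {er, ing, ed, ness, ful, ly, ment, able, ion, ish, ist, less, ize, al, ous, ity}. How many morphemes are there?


Segmenting 'overfiter' against the inventory:
  'over' -> prefix (morpheme 1)
  'fit' -> root (morpheme 2)
  'er' -> suffix (morpheme 3)
Total morphemes: 3

3
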